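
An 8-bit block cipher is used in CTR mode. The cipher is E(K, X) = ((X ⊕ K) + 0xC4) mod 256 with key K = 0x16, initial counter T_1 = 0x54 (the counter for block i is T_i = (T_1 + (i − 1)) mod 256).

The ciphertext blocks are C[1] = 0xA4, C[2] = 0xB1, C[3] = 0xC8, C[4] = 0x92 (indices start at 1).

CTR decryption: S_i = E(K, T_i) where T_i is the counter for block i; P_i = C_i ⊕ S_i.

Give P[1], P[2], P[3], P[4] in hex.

P[1] = 0xA2, P[2] = 0xB6, P[3] = 0xCC, P[4] = 0x97

P[1]: T = 0x54, S = E(K, T) = 0x06; 0xA4 ⊕ 0x06 = 0xA2.
P[2]: T = 0x55, S = E(K, T) = 0x07; 0xB1 ⊕ 0x07 = 0xB6.
P[3]: T = 0x56, S = E(K, T) = 0x04; 0xC8 ⊕ 0x04 = 0xCC.
P[4]: T = 0x57, S = E(K, T) = 0x05; 0x92 ⊕ 0x05 = 0x97.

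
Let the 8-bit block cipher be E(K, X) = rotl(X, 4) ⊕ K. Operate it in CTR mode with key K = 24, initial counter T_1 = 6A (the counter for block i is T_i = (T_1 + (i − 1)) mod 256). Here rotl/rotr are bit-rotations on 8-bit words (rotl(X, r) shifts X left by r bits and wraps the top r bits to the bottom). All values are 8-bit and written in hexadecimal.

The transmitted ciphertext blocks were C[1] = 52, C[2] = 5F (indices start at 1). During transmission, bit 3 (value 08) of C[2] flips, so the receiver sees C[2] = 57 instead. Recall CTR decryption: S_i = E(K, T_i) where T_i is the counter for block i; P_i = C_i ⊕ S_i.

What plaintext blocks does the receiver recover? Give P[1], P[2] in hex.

P[1] = D0, P[2] = C5

Only C[2] changed, to 57. In CTR, a change in C_i flips the same bit in P_i only; the keystream is unaffected. Decrypting the received ciphertext:
P[1]: T = 6A, S = E(K, T) = 82; 52 ⊕ 82 = D0.
P[2]: T = 6B, S = E(K, T) = 92; 57 ⊕ 92 = C5.
Blocks that differ from the original plaintext: P[2].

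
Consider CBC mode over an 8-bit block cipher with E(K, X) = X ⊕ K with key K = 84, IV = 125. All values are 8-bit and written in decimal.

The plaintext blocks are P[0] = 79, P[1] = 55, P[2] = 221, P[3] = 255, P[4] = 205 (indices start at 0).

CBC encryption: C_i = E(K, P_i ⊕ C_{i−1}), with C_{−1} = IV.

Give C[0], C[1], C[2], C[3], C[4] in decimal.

C[0]: P[0] ⊕ 125 = 50; E(K, 50) = 102.
C[1]: P[1] ⊕ 102 = 81; E(K, 81) = 5.
C[2]: P[2] ⊕ 5 = 216; E(K, 216) = 140.
C[3]: P[3] ⊕ 140 = 115; E(K, 115) = 39.
C[4]: P[4] ⊕ 39 = 234; E(K, 234) = 190.

C[0] = 102, C[1] = 5, C[2] = 140, C[3] = 39, C[4] = 190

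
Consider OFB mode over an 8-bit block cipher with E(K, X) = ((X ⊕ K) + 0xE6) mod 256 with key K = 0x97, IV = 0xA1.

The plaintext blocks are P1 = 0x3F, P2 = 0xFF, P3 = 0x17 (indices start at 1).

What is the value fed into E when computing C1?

OFB encryption: S_i = E(K, S_{i−1}) with S_{0} = IV; C_i = P_i ⊕ S_i.
C1: S = E(K, 0xA1) = 0x1C; 0x3F ⊕ 0x1C = 0x23.
So the input to E for block 1 is 0xA1.

0xA1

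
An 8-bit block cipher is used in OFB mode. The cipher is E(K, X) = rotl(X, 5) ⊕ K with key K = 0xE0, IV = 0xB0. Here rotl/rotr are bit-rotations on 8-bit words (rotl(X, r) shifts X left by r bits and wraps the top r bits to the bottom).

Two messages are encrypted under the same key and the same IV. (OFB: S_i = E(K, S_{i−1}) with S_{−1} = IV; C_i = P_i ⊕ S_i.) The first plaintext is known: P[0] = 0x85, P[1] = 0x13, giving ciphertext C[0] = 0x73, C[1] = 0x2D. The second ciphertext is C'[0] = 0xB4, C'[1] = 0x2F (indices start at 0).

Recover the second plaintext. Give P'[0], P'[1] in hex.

P'[0] = 0x42, P'[1] = 0x11

In OFB with a reused IV, both messages share the same keystream S_i, so C_i ⊕ C'_i = P_i ⊕ P'_i and thus P'_i = P_i ⊕ C_i ⊕ C'_i.
P'[0]: 0x85 ⊕ 0x73 ⊕ 0xB4 = 0x42.
P'[1]: 0x13 ⊕ 0x2D ⊕ 0x2F = 0x11.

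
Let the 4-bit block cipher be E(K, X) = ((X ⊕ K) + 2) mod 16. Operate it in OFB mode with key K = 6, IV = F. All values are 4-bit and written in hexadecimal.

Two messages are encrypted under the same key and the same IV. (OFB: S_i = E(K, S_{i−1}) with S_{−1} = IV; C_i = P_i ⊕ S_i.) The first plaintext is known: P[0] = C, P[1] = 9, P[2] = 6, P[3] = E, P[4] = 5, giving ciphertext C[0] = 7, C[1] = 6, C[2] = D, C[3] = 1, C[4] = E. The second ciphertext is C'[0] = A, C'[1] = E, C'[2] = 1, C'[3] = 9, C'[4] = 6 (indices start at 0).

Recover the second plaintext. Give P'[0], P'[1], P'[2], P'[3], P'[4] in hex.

P'[0] = 1, P'[1] = 1, P'[2] = A, P'[3] = 6, P'[4] = D

In OFB with a reused IV, both messages share the same keystream S_i, so C_i ⊕ C'_i = P_i ⊕ P'_i and thus P'_i = P_i ⊕ C_i ⊕ C'_i.
P'[0]: C ⊕ 7 ⊕ A = 1.
P'[1]: 9 ⊕ 6 ⊕ E = 1.
P'[2]: 6 ⊕ D ⊕ 1 = A.
P'[3]: E ⊕ 1 ⊕ 9 = 6.
P'[4]: 5 ⊕ E ⊕ 6 = D.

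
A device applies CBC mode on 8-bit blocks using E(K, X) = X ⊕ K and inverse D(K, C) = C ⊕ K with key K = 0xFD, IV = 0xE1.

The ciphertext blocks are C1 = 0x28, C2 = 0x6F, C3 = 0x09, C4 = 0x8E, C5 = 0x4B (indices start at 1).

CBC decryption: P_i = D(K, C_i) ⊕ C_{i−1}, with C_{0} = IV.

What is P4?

P4 = 0x7A

P4: D(K, 0x8E) = 0x73; 0x73 ⊕ 0x09 = 0x7A.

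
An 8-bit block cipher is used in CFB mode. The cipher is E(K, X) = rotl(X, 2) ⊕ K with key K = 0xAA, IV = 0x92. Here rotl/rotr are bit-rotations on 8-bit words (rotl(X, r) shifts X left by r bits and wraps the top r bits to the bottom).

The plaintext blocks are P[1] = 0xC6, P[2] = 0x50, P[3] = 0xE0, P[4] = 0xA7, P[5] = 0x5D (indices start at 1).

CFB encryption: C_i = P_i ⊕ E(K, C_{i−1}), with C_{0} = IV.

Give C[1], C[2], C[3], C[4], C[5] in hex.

C[1] = 0x26, C[2] = 0x62, C[3] = 0xC3, C[4] = 0x02, C[5] = 0xFF

C[1]: E(K, 0x92) = 0xE0; 0xC6 ⊕ 0xE0 = 0x26.
C[2]: E(K, 0x26) = 0x32; 0x50 ⊕ 0x32 = 0x62.
C[3]: E(K, 0x62) = 0x23; 0xE0 ⊕ 0x23 = 0xC3.
C[4]: E(K, 0xC3) = 0xA5; 0xA7 ⊕ 0xA5 = 0x02.
C[5]: E(K, 0x02) = 0xA2; 0x5D ⊕ 0xA2 = 0xFF.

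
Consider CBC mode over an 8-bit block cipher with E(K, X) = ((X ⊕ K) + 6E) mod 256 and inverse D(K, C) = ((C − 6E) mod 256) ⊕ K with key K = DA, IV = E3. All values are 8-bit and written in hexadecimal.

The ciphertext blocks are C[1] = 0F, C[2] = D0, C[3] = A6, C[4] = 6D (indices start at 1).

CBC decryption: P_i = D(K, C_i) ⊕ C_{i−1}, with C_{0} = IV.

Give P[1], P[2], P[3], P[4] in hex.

P[1] = 98, P[2] = B7, P[3] = 32, P[4] = 83

P[1]: D(K, 0F) = 7B; 7B ⊕ E3 = 98.
P[2]: D(K, D0) = B8; B8 ⊕ 0F = B7.
P[3]: D(K, A6) = E2; E2 ⊕ D0 = 32.
P[4]: D(K, 6D) = 25; 25 ⊕ A6 = 83.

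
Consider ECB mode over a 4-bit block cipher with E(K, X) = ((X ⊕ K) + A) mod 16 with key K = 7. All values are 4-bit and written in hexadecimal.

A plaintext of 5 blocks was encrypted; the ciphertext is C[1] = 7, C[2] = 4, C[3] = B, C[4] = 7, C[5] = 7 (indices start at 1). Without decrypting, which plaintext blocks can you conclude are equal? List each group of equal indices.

ECB encrypts each block independently with the same key, so equal ciphertext blocks imply equal plaintext blocks.
C[1] = C[4] = C[5] = 7, so P[1] = P[4] = P[5].

P[1] = P[4] = P[5]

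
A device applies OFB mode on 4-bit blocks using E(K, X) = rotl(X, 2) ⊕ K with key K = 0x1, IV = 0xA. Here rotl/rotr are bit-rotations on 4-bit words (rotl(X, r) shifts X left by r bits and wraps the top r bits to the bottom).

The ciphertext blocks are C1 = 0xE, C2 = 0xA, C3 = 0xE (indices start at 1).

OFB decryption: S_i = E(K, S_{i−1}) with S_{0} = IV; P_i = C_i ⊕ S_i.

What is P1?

P1 = 0x5

P1: S = E(K, 0xA) = 0xB; 0xE ⊕ 0xB = 0x5.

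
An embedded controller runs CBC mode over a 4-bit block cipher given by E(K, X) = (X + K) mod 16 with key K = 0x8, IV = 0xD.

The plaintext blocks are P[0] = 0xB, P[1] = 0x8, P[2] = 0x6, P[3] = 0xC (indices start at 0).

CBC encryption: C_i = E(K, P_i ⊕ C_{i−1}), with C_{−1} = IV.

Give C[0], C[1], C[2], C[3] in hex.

C[0] = 0xE, C[1] = 0xE, C[2] = 0x0, C[3] = 0x4

C[0]: P[0] ⊕ 0xD = 0x6; E(K, 0x6) = 0xE.
C[1]: P[1] ⊕ 0xE = 0x6; E(K, 0x6) = 0xE.
C[2]: P[2] ⊕ 0xE = 0x8; E(K, 0x8) = 0x0.
C[3]: P[3] ⊕ 0x0 = 0xC; E(K, 0xC) = 0x4.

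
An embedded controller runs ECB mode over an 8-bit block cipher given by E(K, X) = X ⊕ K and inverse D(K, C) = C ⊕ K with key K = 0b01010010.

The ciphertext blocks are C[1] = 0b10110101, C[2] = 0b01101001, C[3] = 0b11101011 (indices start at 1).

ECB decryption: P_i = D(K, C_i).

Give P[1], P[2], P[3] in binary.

P[1]: D(K, 0b10110101) = 0b11100111.
P[2]: D(K, 0b01101001) = 0b00111011.
P[3]: D(K, 0b11101011) = 0b10111001.

P[1] = 0b11100111, P[2] = 0b00111011, P[3] = 0b10111001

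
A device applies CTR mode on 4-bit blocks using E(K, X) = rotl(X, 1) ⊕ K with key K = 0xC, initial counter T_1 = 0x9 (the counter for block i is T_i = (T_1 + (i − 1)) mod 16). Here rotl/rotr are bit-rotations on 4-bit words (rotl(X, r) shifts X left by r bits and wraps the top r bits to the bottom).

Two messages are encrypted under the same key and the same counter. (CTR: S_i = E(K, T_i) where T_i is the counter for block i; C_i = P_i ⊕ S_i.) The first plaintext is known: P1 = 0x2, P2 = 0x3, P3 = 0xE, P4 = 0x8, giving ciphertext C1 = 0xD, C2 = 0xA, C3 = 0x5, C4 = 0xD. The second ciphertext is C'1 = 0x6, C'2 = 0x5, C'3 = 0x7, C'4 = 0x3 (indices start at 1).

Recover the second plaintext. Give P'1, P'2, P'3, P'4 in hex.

In CTR with a reused counter, both messages share the same keystream S_i, so C_i ⊕ C'_i = P_i ⊕ P'_i and thus P'_i = P_i ⊕ C_i ⊕ C'_i.
P'1: 0x2 ⊕ 0xD ⊕ 0x6 = 0x9.
P'2: 0x3 ⊕ 0xA ⊕ 0x5 = 0xC.
P'3: 0xE ⊕ 0x5 ⊕ 0x7 = 0xC.
P'4: 0x8 ⊕ 0xD ⊕ 0x3 = 0x6.

P'1 = 0x9, P'2 = 0xC, P'3 = 0xC, P'4 = 0x6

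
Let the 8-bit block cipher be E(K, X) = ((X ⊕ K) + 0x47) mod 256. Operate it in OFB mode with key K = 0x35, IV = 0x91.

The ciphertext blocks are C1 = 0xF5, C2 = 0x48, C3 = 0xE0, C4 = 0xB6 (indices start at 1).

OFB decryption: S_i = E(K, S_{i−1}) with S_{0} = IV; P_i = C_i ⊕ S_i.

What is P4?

P4 = 0x1F

P1: S = E(K, 0x91) = 0xEB; 0xF5 ⊕ 0xEB = 0x1E.
P2: S = E(K, 0xEB) = 0x25; 0x48 ⊕ 0x25 = 0x6D.
P3: S = E(K, 0x25) = 0x57; 0xE0 ⊕ 0x57 = 0xB7.
P4: S = E(K, 0x57) = 0xA9; 0xB6 ⊕ 0xA9 = 0x1F.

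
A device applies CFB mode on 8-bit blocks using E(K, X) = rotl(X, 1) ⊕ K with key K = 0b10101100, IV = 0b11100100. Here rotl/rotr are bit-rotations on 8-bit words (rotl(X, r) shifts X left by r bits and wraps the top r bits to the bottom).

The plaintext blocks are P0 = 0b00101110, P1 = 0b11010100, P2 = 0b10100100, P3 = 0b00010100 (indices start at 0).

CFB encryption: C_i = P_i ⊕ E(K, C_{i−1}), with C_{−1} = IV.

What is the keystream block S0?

C0: E(K, 0b11100100) = 0b01100101; 0b00101110 ⊕ 0b01100101 = 0b01001011.
So S0 = 0b01100101.

0b01100101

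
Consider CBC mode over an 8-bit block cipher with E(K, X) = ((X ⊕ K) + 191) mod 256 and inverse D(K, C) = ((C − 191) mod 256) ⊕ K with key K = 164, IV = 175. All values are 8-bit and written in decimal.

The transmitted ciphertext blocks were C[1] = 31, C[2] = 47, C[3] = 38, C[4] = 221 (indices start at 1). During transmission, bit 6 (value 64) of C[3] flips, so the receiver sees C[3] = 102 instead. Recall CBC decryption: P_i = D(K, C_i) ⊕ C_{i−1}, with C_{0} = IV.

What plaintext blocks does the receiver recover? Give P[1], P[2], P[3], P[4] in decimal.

P[1] = 107, P[2] = 203, P[3] = 44, P[4] = 220

Only C[3] changed, to 102. In CBC, a change in C_i garbles P_i and flips the same bit in P_{i+1}. Decrypting the received ciphertext:
P[1]: D(K, 31) = 196; 196 ⊕ 175 = 107.
P[2]: D(K, 47) = 212; 212 ⊕ 31 = 203.
P[3]: D(K, 102) = 3; 3 ⊕ 47 = 44.
P[4]: D(K, 221) = 186; 186 ⊕ 102 = 220.
Blocks that differ from the original plaintext: P[3], P[4].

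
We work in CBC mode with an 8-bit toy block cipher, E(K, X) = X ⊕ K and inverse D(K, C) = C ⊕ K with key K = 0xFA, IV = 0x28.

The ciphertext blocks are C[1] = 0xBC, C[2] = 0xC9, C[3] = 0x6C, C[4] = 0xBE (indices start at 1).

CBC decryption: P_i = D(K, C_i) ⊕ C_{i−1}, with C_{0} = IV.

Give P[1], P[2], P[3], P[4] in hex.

P[1]: D(K, 0xBC) = 0x46; 0x46 ⊕ 0x28 = 0x6E.
P[2]: D(K, 0xC9) = 0x33; 0x33 ⊕ 0xBC = 0x8F.
P[3]: D(K, 0x6C) = 0x96; 0x96 ⊕ 0xC9 = 0x5F.
P[4]: D(K, 0xBE) = 0x44; 0x44 ⊕ 0x6C = 0x28.

P[1] = 0x6E, P[2] = 0x8F, P[3] = 0x5F, P[4] = 0x28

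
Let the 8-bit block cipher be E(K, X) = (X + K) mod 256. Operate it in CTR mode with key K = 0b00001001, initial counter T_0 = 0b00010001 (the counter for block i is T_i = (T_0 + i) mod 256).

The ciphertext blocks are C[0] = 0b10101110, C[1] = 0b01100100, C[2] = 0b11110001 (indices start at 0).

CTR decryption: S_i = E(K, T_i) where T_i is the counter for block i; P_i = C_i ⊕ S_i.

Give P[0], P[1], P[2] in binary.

P[0]: T = 0b00010001, S = E(K, T) = 0b00011010; 0b10101110 ⊕ 0b00011010 = 0b10110100.
P[1]: T = 0b00010010, S = E(K, T) = 0b00011011; 0b01100100 ⊕ 0b00011011 = 0b01111111.
P[2]: T = 0b00010011, S = E(K, T) = 0b00011100; 0b11110001 ⊕ 0b00011100 = 0b11101101.

P[0] = 0b10110100, P[1] = 0b01111111, P[2] = 0b11101101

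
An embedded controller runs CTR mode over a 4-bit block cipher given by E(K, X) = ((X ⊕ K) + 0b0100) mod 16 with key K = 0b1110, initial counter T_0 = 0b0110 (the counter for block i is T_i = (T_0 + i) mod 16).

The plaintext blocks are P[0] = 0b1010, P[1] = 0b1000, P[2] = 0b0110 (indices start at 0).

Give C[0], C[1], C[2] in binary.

C[0] = 0b0110, C[1] = 0b0101, C[2] = 0b1100

CTR encryption: S_i = E(K, T_i) where T_i is the counter for block i; C_i = P_i ⊕ S_i.
C[0]: T = 0b0110, S = E(K, T) = 0b1100; 0b1010 ⊕ 0b1100 = 0b0110.
C[1]: T = 0b0111, S = E(K, T) = 0b1101; 0b1000 ⊕ 0b1101 = 0b0101.
C[2]: T = 0b1000, S = E(K, T) = 0b1010; 0b0110 ⊕ 0b1010 = 0b1100.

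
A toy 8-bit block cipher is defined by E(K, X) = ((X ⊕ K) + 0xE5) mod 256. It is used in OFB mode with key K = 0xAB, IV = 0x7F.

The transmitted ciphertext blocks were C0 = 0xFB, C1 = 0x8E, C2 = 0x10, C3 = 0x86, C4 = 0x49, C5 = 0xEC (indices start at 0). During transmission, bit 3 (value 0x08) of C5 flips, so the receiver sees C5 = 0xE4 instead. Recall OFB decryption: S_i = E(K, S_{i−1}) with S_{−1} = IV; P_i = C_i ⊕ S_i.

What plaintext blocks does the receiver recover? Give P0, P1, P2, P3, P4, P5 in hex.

P0 = 0x42, P1 = 0x79, P2 = 0x51, P3 = 0x49, P4 = 0x00, P5 = 0x23

Only C5 changed, to 0xE4. In OFB, a change in C_i flips the same bit in P_i only; the keystream is unaffected. Decrypting the received ciphertext:
P0: S = E(K, 0x7F) = 0xB9; 0xFB ⊕ 0xB9 = 0x42.
P1: S = E(K, 0xB9) = 0xF7; 0x8E ⊕ 0xF7 = 0x79.
P2: S = E(K, 0xF7) = 0x41; 0x10 ⊕ 0x41 = 0x51.
P3: S = E(K, 0x41) = 0xCF; 0x86 ⊕ 0xCF = 0x49.
P4: S = E(K, 0xCF) = 0x49; 0x49 ⊕ 0x49 = 0x00.
P5: S = E(K, 0x49) = 0xC7; 0xE4 ⊕ 0xC7 = 0x23.
Blocks that differ from the original plaintext: P5.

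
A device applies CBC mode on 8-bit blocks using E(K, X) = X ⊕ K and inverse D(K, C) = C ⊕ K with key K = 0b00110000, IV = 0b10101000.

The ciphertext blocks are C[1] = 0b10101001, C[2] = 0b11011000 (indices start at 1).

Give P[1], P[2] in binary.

CBC decryption: P_i = D(K, C_i) ⊕ C_{i−1}, with C_{0} = IV.
P[1]: D(K, 0b10101001) = 0b10011001; 0b10011001 ⊕ 0b10101000 = 0b00110001.
P[2]: D(K, 0b11011000) = 0b11101000; 0b11101000 ⊕ 0b10101001 = 0b01000001.

P[1] = 0b00110001, P[2] = 0b01000001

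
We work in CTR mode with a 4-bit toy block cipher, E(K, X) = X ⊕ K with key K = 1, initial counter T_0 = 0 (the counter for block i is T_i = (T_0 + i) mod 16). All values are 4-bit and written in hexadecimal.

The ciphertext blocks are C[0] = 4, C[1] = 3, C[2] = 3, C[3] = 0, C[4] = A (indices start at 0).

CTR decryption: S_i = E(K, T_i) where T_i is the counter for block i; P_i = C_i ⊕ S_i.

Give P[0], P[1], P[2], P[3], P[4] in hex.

P[0] = 5, P[1] = 3, P[2] = 0, P[3] = 2, P[4] = F

P[0]: T = 0, S = E(K, T) = 1; 4 ⊕ 1 = 5.
P[1]: T = 1, S = E(K, T) = 0; 3 ⊕ 0 = 3.
P[2]: T = 2, S = E(K, T) = 3; 3 ⊕ 3 = 0.
P[3]: T = 3, S = E(K, T) = 2; 0 ⊕ 2 = 2.
P[4]: T = 4, S = E(K, T) = 5; A ⊕ 5 = F.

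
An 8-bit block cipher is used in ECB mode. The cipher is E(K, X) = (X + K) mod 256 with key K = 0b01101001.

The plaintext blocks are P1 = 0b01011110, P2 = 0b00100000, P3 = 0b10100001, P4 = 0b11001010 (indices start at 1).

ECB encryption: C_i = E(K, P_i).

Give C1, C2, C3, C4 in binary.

C1 = 0b11000111, C2 = 0b10001001, C3 = 0b00001010, C4 = 0b00110011

C1: E(K, 0b01011110) = 0b11000111.
C2: E(K, 0b00100000) = 0b10001001.
C3: E(K, 0b10100001) = 0b00001010.
C4: E(K, 0b11001010) = 0b00110011.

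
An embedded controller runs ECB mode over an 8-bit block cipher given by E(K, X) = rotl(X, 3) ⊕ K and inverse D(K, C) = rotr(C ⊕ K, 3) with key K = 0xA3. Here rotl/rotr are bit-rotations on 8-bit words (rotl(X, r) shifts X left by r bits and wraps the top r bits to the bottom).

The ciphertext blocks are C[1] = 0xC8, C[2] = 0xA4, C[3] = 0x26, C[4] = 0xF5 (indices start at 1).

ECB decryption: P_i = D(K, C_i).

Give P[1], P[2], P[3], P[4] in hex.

P[1]: D(K, 0xC8) = 0x6D.
P[2]: D(K, 0xA4) = 0xE0.
P[3]: D(K, 0x26) = 0xB0.
P[4]: D(K, 0xF5) = 0xCA.

P[1] = 0x6D, P[2] = 0xE0, P[3] = 0xB0, P[4] = 0xCA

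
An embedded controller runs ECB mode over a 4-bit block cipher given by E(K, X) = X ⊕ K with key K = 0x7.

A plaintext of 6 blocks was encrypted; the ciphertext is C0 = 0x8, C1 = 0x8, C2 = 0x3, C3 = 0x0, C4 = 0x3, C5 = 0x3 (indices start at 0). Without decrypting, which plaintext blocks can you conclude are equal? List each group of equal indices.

P0 = P1; P2 = P4 = P5

ECB encrypts each block independently with the same key, so equal ciphertext blocks imply equal plaintext blocks.
C0 = C1 = 0x8, so P0 = P1.
C2 = C4 = C5 = 0x3, so P2 = P4 = P5.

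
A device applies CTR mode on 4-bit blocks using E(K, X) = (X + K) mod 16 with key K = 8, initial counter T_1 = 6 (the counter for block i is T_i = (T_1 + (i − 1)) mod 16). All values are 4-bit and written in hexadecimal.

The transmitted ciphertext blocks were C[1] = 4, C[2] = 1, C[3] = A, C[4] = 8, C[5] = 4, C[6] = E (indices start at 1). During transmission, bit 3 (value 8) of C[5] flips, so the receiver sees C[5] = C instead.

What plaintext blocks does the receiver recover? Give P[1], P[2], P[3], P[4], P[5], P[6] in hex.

P[1] = A, P[2] = E, P[3] = A, P[4] = 9, P[5] = E, P[6] = D

CTR decryption: S_i = E(K, T_i) where T_i is the counter for block i; P_i = C_i ⊕ S_i.
Only C[5] changed, to C. In CTR, a change in C_i flips the same bit in P_i only; the keystream is unaffected. Decrypting the received ciphertext:
P[1]: T = 6, S = E(K, T) = E; 4 ⊕ E = A.
P[2]: T = 7, S = E(K, T) = F; 1 ⊕ F = E.
P[3]: T = 8, S = E(K, T) = 0; A ⊕ 0 = A.
P[4]: T = 9, S = E(K, T) = 1; 8 ⊕ 1 = 9.
P[5]: T = A, S = E(K, T) = 2; C ⊕ 2 = E.
P[6]: T = B, S = E(K, T) = 3; E ⊕ 3 = D.
Blocks that differ from the original plaintext: P[5].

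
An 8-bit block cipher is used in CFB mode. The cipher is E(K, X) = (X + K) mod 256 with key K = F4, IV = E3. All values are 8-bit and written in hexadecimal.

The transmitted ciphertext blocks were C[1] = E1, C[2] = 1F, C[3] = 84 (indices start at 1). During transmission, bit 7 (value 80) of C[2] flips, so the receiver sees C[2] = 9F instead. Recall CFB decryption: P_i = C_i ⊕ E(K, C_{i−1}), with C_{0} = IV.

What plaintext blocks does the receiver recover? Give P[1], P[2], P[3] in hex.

P[1] = 36, P[2] = 4A, P[3] = 17

Only C[2] changed, to 9F. In CFB, a change in C_i flips the same bit in P_i and garbles P_{i+1}. Decrypting the received ciphertext:
P[1]: E(K, E3) = D7; E1 ⊕ D7 = 36.
P[2]: E(K, E1) = D5; 9F ⊕ D5 = 4A.
P[3]: E(K, 9F) = 93; 84 ⊕ 93 = 17.
Blocks that differ from the original plaintext: P[2], P[3].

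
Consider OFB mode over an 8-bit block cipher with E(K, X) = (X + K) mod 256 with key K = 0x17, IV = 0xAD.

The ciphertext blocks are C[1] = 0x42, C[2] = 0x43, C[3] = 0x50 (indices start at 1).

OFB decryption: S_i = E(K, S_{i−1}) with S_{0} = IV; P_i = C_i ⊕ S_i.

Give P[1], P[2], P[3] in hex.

P[1]: S = E(K, 0xAD) = 0xC4; 0x42 ⊕ 0xC4 = 0x86.
P[2]: S = E(K, 0xC4) = 0xDB; 0x43 ⊕ 0xDB = 0x98.
P[3]: S = E(K, 0xDB) = 0xF2; 0x50 ⊕ 0xF2 = 0xA2.

P[1] = 0x86, P[2] = 0x98, P[3] = 0xA2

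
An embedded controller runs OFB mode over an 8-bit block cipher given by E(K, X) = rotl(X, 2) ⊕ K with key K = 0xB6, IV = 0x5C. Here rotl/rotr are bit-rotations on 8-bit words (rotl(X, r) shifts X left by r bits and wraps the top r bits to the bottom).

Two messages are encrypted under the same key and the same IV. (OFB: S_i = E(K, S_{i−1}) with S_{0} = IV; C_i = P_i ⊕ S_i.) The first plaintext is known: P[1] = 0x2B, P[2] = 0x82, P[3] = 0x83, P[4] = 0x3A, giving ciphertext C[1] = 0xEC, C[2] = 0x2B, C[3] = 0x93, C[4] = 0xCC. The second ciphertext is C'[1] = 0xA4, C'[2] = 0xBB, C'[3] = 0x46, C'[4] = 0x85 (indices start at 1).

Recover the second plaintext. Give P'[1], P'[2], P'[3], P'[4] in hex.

P'[1] = 0x63, P'[2] = 0x12, P'[3] = 0x56, P'[4] = 0x73

In OFB with a reused IV, both messages share the same keystream S_i, so C_i ⊕ C'_i = P_i ⊕ P'_i and thus P'_i = P_i ⊕ C_i ⊕ C'_i.
P'[1]: 0x2B ⊕ 0xEC ⊕ 0xA4 = 0x63.
P'[2]: 0x82 ⊕ 0x2B ⊕ 0xBB = 0x12.
P'[3]: 0x83 ⊕ 0x93 ⊕ 0x46 = 0x56.
P'[4]: 0x3A ⊕ 0xCC ⊕ 0x85 = 0x73.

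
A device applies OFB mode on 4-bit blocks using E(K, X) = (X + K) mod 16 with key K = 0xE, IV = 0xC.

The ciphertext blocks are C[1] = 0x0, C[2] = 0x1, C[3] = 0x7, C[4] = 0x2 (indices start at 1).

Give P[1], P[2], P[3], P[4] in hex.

P[1] = 0xA, P[2] = 0x9, P[3] = 0x1, P[4] = 0x6

OFB decryption: S_i = E(K, S_{i−1}) with S_{0} = IV; P_i = C_i ⊕ S_i.
P[1]: S = E(K, 0xC) = 0xA; 0x0 ⊕ 0xA = 0xA.
P[2]: S = E(K, 0xA) = 0x8; 0x1 ⊕ 0x8 = 0x9.
P[3]: S = E(K, 0x8) = 0x6; 0x7 ⊕ 0x6 = 0x1.
P[4]: S = E(K, 0x6) = 0x4; 0x2 ⊕ 0x4 = 0x6.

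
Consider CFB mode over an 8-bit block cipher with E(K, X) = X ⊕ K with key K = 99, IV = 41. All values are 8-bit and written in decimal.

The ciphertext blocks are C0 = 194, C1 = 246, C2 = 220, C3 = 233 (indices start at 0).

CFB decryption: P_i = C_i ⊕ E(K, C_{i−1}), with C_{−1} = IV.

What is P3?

P3 = 86

P3: E(K, 220) = 191; 233 ⊕ 191 = 86.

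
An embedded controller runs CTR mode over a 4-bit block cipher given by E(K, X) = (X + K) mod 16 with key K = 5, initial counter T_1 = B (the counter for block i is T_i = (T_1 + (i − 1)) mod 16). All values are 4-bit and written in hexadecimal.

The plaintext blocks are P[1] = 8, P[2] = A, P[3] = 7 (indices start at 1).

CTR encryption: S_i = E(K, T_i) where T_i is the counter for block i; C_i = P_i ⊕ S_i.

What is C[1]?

C[1] = 8

C[1]: T = B, S = E(K, T) = 0; 8 ⊕ 0 = 8.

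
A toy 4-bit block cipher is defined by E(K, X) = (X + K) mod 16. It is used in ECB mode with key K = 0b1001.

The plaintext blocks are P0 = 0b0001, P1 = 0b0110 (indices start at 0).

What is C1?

C1 = 0b1111

ECB encryption: C_i = E(K, P_i).
C1: E(K, 0b0110) = 0b1111.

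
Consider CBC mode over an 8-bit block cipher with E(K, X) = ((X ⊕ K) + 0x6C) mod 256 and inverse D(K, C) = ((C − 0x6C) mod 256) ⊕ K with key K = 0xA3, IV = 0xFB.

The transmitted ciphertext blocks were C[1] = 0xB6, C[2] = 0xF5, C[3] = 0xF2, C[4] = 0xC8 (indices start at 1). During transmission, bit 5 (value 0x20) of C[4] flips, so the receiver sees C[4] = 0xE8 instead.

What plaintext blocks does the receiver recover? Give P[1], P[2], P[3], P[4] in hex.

P[1] = 0x12, P[2] = 0x9C, P[3] = 0xD0, P[4] = 0x2D

CBC decryption: P_i = D(K, C_i) ⊕ C_{i−1}, with C_{0} = IV.
Only C[4] changed, to 0xE8. In CBC, a change in C_i garbles P_i and flips the same bit in P_{i+1}. Decrypting the received ciphertext:
P[1]: D(K, 0xB6) = 0xE9; 0xE9 ⊕ 0xFB = 0x12.
P[2]: D(K, 0xF5) = 0x2A; 0x2A ⊕ 0xB6 = 0x9C.
P[3]: D(K, 0xF2) = 0x25; 0x25 ⊕ 0xF5 = 0xD0.
P[4]: D(K, 0xE8) = 0xDF; 0xDF ⊕ 0xF2 = 0x2D.
Blocks that differ from the original plaintext: P[4].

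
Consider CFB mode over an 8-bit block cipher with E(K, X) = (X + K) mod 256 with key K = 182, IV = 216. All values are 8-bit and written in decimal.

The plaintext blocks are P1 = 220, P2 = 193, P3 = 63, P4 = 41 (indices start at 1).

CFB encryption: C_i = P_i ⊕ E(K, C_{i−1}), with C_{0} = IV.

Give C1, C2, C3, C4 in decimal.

C1: E(K, 216) = 142; 220 ⊕ 142 = 82.
C2: E(K, 82) = 8; 193 ⊕ 8 = 201.
C3: E(K, 201) = 127; 63 ⊕ 127 = 64.
C4: E(K, 64) = 246; 41 ⊕ 246 = 223.

C1 = 82, C2 = 201, C3 = 64, C4 = 223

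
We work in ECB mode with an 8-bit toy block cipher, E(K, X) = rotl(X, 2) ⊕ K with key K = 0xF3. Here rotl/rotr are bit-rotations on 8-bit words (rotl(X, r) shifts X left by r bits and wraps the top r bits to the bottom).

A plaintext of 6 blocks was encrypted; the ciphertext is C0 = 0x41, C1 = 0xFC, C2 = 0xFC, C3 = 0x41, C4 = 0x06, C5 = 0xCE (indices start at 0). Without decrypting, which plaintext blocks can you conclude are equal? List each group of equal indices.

ECB encrypts each block independently with the same key, so equal ciphertext blocks imply equal plaintext blocks.
C0 = C3 = 0x41, so P0 = P3.
C1 = C2 = 0xFC, so P1 = P2.

P0 = P3; P1 = P2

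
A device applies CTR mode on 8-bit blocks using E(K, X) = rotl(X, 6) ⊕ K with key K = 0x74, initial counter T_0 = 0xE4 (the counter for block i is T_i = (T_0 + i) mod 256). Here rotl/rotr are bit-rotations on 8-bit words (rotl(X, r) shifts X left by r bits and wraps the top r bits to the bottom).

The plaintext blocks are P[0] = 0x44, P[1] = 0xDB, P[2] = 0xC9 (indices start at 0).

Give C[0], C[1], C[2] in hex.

CTR encryption: S_i = E(K, T_i) where T_i is the counter for block i; C_i = P_i ⊕ S_i.
C[0]: T = 0xE4, S = E(K, T) = 0x4D; 0x44 ⊕ 0x4D = 0x09.
C[1]: T = 0xE5, S = E(K, T) = 0x0D; 0xDB ⊕ 0x0D = 0xD6.
C[2]: T = 0xE6, S = E(K, T) = 0xCD; 0xC9 ⊕ 0xCD = 0x04.

C[0] = 0x09, C[1] = 0xD6, C[2] = 0x04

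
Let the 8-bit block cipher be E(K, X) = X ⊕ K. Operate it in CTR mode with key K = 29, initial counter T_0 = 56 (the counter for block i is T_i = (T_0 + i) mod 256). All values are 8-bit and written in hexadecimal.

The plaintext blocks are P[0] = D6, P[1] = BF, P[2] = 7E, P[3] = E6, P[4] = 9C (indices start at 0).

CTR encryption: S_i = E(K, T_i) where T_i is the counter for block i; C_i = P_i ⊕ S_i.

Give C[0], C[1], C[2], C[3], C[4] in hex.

C[0] = A9, C[1] = C1, C[2] = 0F, C[3] = 96, C[4] = EF

C[0]: T = 56, S = E(K, T) = 7F; D6 ⊕ 7F = A9.
C[1]: T = 57, S = E(K, T) = 7E; BF ⊕ 7E = C1.
C[2]: T = 58, S = E(K, T) = 71; 7E ⊕ 71 = 0F.
C[3]: T = 59, S = E(K, T) = 70; E6 ⊕ 70 = 96.
C[4]: T = 5A, S = E(K, T) = 73; 9C ⊕ 73 = EF.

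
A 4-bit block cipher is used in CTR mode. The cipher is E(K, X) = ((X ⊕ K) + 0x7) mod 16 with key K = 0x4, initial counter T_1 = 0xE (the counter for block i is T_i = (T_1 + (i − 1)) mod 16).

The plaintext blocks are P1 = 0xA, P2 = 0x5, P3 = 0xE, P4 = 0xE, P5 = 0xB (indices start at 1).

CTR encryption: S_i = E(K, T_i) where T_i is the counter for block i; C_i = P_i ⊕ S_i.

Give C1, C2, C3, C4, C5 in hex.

C1: T = 0xE, S = E(K, T) = 0x1; 0xA ⊕ 0x1 = 0xB.
C2: T = 0xF, S = E(K, T) = 0x2; 0x5 ⊕ 0x2 = 0x7.
C3: T = 0x0, S = E(K, T) = 0xB; 0xE ⊕ 0xB = 0x5.
C4: T = 0x1, S = E(K, T) = 0xC; 0xE ⊕ 0xC = 0x2.
C5: T = 0x2, S = E(K, T) = 0xD; 0xB ⊕ 0xD = 0x6.

C1 = 0xB, C2 = 0x7, C3 = 0x5, C4 = 0x2, C5 = 0x6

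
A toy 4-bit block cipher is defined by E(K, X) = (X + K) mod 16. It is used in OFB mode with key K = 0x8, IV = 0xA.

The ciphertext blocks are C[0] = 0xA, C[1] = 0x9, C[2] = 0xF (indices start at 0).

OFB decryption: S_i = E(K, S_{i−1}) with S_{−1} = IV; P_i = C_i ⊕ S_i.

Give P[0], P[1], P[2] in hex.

P[0] = 0x8, P[1] = 0x3, P[2] = 0xD

P[0]: S = E(K, 0xA) = 0x2; 0xA ⊕ 0x2 = 0x8.
P[1]: S = E(K, 0x2) = 0xA; 0x9 ⊕ 0xA = 0x3.
P[2]: S = E(K, 0xA) = 0x2; 0xF ⊕ 0x2 = 0xD.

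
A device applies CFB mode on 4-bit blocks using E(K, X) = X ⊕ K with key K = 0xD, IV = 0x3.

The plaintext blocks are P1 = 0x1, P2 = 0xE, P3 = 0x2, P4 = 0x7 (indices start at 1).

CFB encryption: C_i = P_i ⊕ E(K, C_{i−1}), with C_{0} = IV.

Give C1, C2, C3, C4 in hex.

C1: E(K, 0x3) = 0xE; 0x1 ⊕ 0xE = 0xF.
C2: E(K, 0xF) = 0x2; 0xE ⊕ 0x2 = 0xC.
C3: E(K, 0xC) = 0x1; 0x2 ⊕ 0x1 = 0x3.
C4: E(K, 0x3) = 0xE; 0x7 ⊕ 0xE = 0x9.

C1 = 0xF, C2 = 0xC, C3 = 0x3, C4 = 0x9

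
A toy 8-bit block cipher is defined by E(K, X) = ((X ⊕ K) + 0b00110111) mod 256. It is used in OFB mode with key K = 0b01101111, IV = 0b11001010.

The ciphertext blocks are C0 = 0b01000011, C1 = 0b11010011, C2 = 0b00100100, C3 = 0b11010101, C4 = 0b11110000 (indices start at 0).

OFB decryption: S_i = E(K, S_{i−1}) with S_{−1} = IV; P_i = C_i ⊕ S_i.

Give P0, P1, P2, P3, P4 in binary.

P0 = 0b10011111, P1 = 0b00111001, P2 = 0b10011000, P3 = 0b11011111, P4 = 0b01101100

P0: S = E(K, 0b11001010) = 0b11011100; 0b01000011 ⊕ 0b11011100 = 0b10011111.
P1: S = E(K, 0b11011100) = 0b11101010; 0b11010011 ⊕ 0b11101010 = 0b00111001.
P2: S = E(K, 0b11101010) = 0b10111100; 0b00100100 ⊕ 0b10111100 = 0b10011000.
P3: S = E(K, 0b10111100) = 0b00001010; 0b11010101 ⊕ 0b00001010 = 0b11011111.
P4: S = E(K, 0b00001010) = 0b10011100; 0b11110000 ⊕ 0b10011100 = 0b01101100.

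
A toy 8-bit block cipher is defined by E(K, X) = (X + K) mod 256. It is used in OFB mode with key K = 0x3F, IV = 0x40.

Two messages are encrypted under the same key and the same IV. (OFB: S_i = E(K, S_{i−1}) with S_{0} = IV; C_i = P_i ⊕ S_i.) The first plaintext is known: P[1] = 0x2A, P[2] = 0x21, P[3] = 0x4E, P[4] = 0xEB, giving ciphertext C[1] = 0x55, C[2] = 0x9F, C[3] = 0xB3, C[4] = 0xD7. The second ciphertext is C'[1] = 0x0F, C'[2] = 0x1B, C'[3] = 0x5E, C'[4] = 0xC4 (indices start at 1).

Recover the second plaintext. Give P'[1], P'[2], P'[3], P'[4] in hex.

P'[1] = 0x70, P'[2] = 0xA5, P'[3] = 0xA3, P'[4] = 0xF8

In OFB with a reused IV, both messages share the same keystream S_i, so C_i ⊕ C'_i = P_i ⊕ P'_i and thus P'_i = P_i ⊕ C_i ⊕ C'_i.
P'[1]: 0x2A ⊕ 0x55 ⊕ 0x0F = 0x70.
P'[2]: 0x21 ⊕ 0x9F ⊕ 0x1B = 0xA5.
P'[3]: 0x4E ⊕ 0xB3 ⊕ 0x5E = 0xA3.
P'[4]: 0xEB ⊕ 0xD7 ⊕ 0xC4 = 0xF8.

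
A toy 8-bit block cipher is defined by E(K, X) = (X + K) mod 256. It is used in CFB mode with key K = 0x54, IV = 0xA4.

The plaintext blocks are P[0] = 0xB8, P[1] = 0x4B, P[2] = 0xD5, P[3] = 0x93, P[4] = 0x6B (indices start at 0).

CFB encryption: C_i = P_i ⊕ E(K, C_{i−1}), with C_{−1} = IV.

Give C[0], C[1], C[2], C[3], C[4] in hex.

C[0] = 0x40, C[1] = 0xDF, C[2] = 0xE6, C[3] = 0xA9, C[4] = 0x96

C[0]: E(K, 0xA4) = 0xF8; 0xB8 ⊕ 0xF8 = 0x40.
C[1]: E(K, 0x40) = 0x94; 0x4B ⊕ 0x94 = 0xDF.
C[2]: E(K, 0xDF) = 0x33; 0xD5 ⊕ 0x33 = 0xE6.
C[3]: E(K, 0xE6) = 0x3A; 0x93 ⊕ 0x3A = 0xA9.
C[4]: E(K, 0xA9) = 0xFD; 0x6B ⊕ 0xFD = 0x96.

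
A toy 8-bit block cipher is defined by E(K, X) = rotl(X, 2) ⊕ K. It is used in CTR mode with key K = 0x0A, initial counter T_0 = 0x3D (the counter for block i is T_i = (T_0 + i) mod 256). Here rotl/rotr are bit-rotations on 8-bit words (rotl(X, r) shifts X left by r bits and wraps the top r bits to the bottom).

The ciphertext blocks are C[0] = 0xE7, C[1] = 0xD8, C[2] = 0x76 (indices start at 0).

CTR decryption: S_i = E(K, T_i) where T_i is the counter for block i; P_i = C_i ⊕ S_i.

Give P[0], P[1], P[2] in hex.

P[0]: T = 0x3D, S = E(K, T) = 0xFE; 0xE7 ⊕ 0xFE = 0x19.
P[1]: T = 0x3E, S = E(K, T) = 0xF2; 0xD8 ⊕ 0xF2 = 0x2A.
P[2]: T = 0x3F, S = E(K, T) = 0xF6; 0x76 ⊕ 0xF6 = 0x80.

P[0] = 0x19, P[1] = 0x2A, P[2] = 0x80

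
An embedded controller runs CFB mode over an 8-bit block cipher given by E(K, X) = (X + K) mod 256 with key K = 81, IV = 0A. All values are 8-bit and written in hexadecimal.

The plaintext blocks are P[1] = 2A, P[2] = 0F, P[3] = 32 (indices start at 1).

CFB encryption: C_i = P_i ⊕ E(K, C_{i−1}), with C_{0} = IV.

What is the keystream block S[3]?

AE

C[1]: E(K, 0A) = 8B; 2A ⊕ 8B = A1.
C[2]: E(K, A1) = 22; 0F ⊕ 22 = 2D.
C[3]: E(K, 2D) = AE; 32 ⊕ AE = 9C.
So S[3] = AE.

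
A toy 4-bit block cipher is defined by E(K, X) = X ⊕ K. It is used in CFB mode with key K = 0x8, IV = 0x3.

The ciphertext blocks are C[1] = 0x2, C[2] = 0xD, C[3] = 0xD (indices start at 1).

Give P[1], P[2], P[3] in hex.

P[1] = 0x9, P[2] = 0x7, P[3] = 0x8

CFB decryption: P_i = C_i ⊕ E(K, C_{i−1}), with C_{0} = IV.
P[1]: E(K, 0x3) = 0xB; 0x2 ⊕ 0xB = 0x9.
P[2]: E(K, 0x2) = 0xA; 0xD ⊕ 0xA = 0x7.
P[3]: E(K, 0xD) = 0x5; 0xD ⊕ 0x5 = 0x8.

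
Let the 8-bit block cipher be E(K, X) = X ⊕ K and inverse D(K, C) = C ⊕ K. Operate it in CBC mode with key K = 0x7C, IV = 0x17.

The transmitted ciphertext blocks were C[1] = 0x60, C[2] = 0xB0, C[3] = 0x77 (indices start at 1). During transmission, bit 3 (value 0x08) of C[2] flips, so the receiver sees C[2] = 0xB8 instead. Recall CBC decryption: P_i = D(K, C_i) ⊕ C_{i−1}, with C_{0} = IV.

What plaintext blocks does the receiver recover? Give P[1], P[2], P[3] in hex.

Only C[2] changed, to 0xB8. In CBC, a change in C_i garbles P_i and flips the same bit in P_{i+1}. Decrypting the received ciphertext:
P[1]: D(K, 0x60) = 0x1C; 0x1C ⊕ 0x17 = 0x0B.
P[2]: D(K, 0xB8) = 0xC4; 0xC4 ⊕ 0x60 = 0xA4.
P[3]: D(K, 0x77) = 0x0B; 0x0B ⊕ 0xB8 = 0xB3.
Blocks that differ from the original plaintext: P[2], P[3].

P[1] = 0x0B, P[2] = 0xA4, P[3] = 0xB3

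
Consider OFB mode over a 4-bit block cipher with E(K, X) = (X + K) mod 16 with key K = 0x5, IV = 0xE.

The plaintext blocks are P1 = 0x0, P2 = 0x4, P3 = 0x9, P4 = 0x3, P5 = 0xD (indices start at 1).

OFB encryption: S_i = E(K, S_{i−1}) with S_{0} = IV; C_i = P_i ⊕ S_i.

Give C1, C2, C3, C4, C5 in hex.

C1: S = E(K, 0xE) = 0x3; 0x0 ⊕ 0x3 = 0x3.
C2: S = E(K, 0x3) = 0x8; 0x4 ⊕ 0x8 = 0xC.
C3: S = E(K, 0x8) = 0xD; 0x9 ⊕ 0xD = 0x4.
C4: S = E(K, 0xD) = 0x2; 0x3 ⊕ 0x2 = 0x1.
C5: S = E(K, 0x2) = 0x7; 0xD ⊕ 0x7 = 0xA.

C1 = 0x3, C2 = 0xC, C3 = 0x4, C4 = 0x1, C5 = 0xA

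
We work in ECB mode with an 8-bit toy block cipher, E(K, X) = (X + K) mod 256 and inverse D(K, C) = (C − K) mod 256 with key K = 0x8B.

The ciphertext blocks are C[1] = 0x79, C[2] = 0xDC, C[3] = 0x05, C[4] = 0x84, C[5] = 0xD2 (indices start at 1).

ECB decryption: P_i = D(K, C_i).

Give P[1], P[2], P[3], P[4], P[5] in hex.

P[1]: D(K, 0x79) = 0xEE.
P[2]: D(K, 0xDC) = 0x51.
P[3]: D(K, 0x05) = 0x7A.
P[4]: D(K, 0x84) = 0xF9.
P[5]: D(K, 0xD2) = 0x47.

P[1] = 0xEE, P[2] = 0x51, P[3] = 0x7A, P[4] = 0xF9, P[5] = 0x47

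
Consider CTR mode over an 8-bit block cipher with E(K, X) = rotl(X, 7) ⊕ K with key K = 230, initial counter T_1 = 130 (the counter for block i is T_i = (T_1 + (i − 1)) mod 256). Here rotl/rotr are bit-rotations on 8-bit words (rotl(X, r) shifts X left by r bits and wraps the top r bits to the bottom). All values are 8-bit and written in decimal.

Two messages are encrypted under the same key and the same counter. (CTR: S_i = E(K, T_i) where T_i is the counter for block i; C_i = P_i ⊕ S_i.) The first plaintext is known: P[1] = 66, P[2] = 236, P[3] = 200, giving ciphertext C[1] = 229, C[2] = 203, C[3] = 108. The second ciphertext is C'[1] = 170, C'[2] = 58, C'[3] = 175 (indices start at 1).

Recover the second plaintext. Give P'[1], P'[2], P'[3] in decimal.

P'[1] = 13, P'[2] = 29, P'[3] = 11

In CTR with a reused counter, both messages share the same keystream S_i, so C_i ⊕ C'_i = P_i ⊕ P'_i and thus P'_i = P_i ⊕ C_i ⊕ C'_i.
P'[1]: 66 ⊕ 229 ⊕ 170 = 13.
P'[2]: 236 ⊕ 203 ⊕ 58 = 29.
P'[3]: 200 ⊕ 108 ⊕ 175 = 11.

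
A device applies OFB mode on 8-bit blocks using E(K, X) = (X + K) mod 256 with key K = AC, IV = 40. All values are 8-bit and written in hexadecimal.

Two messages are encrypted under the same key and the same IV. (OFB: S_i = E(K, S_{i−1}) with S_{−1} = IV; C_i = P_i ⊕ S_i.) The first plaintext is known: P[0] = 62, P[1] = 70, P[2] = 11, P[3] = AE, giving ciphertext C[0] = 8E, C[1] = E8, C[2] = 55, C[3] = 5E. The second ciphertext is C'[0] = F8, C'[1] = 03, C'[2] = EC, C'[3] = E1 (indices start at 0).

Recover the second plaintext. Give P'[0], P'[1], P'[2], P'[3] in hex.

P'[0] = 14, P'[1] = 9B, P'[2] = A8, P'[3] = 11

In OFB with a reused IV, both messages share the same keystream S_i, so C_i ⊕ C'_i = P_i ⊕ P'_i and thus P'_i = P_i ⊕ C_i ⊕ C'_i.
P'[0]: 62 ⊕ 8E ⊕ F8 = 14.
P'[1]: 70 ⊕ E8 ⊕ 03 = 9B.
P'[2]: 11 ⊕ 55 ⊕ EC = A8.
P'[3]: AE ⊕ 5E ⊕ E1 = 11.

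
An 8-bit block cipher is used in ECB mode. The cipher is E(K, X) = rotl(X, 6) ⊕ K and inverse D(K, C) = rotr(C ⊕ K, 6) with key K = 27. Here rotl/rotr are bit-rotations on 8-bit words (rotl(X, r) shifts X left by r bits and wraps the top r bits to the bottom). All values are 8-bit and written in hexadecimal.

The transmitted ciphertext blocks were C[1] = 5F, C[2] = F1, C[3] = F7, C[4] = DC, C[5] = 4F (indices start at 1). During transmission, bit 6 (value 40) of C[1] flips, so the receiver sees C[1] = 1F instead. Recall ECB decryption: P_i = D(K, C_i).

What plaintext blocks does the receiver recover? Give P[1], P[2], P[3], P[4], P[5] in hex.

P[1] = E0, P[2] = 5B, P[3] = 43, P[4] = EF, P[5] = A1

Only C[1] changed, to 1F. In ECB, a change in C_i affects only P_i. Decrypting the received ciphertext:
P[1]: D(K, 1F) = E0.
P[2]: D(K, F1) = 5B.
P[3]: D(K, F7) = 43.
P[4]: D(K, DC) = EF.
P[5]: D(K, 4F) = A1.
Blocks that differ from the original plaintext: P[1].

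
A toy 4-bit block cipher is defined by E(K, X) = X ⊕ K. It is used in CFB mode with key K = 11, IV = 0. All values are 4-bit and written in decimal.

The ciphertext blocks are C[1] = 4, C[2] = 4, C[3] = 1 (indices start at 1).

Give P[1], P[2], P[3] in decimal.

P[1] = 15, P[2] = 11, P[3] = 14

CFB decryption: P_i = C_i ⊕ E(K, C_{i−1}), with C_{0} = IV.
P[1]: E(K, 0) = 11; 4 ⊕ 11 = 15.
P[2]: E(K, 4) = 15; 4 ⊕ 15 = 11.
P[3]: E(K, 4) = 15; 1 ⊕ 15 = 14.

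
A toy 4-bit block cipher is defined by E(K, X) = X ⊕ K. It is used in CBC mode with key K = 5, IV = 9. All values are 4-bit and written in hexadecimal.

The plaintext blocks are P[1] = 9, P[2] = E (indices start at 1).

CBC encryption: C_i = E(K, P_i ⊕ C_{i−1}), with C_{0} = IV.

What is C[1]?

C[1] = 5

C[1]: P[1] ⊕ 9 = 0; E(K, 0) = 5.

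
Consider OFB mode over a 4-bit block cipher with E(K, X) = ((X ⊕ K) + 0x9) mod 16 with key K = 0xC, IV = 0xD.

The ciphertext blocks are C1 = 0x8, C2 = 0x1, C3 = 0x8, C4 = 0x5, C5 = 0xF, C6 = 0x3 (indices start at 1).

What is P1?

P1 = 0x2

OFB decryption: S_i = E(K, S_{i−1}) with S_{0} = IV; P_i = C_i ⊕ S_i.
P1: S = E(K, 0xD) = 0xA; 0x8 ⊕ 0xA = 0x2.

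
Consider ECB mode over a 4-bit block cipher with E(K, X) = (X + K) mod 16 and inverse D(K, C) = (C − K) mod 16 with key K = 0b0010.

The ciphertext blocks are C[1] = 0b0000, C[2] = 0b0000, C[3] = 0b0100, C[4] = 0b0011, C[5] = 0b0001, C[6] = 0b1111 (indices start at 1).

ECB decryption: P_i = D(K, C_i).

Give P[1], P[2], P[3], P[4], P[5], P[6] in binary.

P[1] = 0b1110, P[2] = 0b1110, P[3] = 0b0010, P[4] = 0b0001, P[5] = 0b1111, P[6] = 0b1101

P[1]: D(K, 0b0000) = 0b1110.
P[2]: D(K, 0b0000) = 0b1110.
P[3]: D(K, 0b0100) = 0b0010.
P[4]: D(K, 0b0011) = 0b0001.
P[5]: D(K, 0b0001) = 0b1111.
P[6]: D(K, 0b1111) = 0b1101.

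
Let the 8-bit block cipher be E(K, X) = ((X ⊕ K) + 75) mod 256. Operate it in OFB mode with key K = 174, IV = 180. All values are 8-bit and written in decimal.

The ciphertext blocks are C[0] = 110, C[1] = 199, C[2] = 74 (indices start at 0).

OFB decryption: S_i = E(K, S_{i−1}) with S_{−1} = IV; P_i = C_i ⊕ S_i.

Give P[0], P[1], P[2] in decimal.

P[0] = 11, P[1] = 209, P[2] = 73

P[0]: S = E(K, 180) = 101; 110 ⊕ 101 = 11.
P[1]: S = E(K, 101) = 22; 199 ⊕ 22 = 209.
P[2]: S = E(K, 22) = 3; 74 ⊕ 3 = 73.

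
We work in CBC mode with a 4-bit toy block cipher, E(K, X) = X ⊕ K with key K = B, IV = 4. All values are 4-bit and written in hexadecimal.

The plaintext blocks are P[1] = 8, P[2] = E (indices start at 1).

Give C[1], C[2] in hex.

C[1] = 7, C[2] = 2

CBC encryption: C_i = E(K, P_i ⊕ C_{i−1}), with C_{0} = IV.
C[1]: P[1] ⊕ 4 = C; E(K, C) = 7.
C[2]: P[2] ⊕ 7 = 9; E(K, 9) = 2.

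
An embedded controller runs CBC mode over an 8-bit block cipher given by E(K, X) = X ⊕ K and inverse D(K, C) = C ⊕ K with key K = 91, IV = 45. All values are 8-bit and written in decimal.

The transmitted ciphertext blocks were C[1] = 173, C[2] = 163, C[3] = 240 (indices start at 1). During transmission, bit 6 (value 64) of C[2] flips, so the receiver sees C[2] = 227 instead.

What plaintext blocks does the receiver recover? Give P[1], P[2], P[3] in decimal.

CBC decryption: P_i = D(K, C_i) ⊕ C_{i−1}, with C_{0} = IV.
Only C[2] changed, to 227. In CBC, a change in C_i garbles P_i and flips the same bit in P_{i+1}. Decrypting the received ciphertext:
P[1]: D(K, 173) = 246; 246 ⊕ 45 = 219.
P[2]: D(K, 227) = 184; 184 ⊕ 173 = 21.
P[3]: D(K, 240) = 171; 171 ⊕ 227 = 72.
Blocks that differ from the original plaintext: P[2], P[3].

P[1] = 219, P[2] = 21, P[3] = 72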